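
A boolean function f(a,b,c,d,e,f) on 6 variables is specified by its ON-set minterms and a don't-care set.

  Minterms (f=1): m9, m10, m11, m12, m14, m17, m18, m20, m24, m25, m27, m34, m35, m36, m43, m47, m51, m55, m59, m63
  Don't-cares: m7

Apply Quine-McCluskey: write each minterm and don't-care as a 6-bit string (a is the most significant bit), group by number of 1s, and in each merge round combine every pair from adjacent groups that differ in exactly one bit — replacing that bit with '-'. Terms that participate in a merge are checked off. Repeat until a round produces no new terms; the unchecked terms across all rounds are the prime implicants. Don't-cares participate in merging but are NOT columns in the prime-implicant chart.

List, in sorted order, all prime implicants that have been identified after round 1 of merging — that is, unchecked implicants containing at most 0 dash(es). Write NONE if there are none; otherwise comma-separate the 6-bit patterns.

[col 0] 000111, 001001*, 001010*, 001011*, 001100*, 001110*, 010001*, 010010, 010100, 011000*, 011001*, 011011*, 100010*, 100011*, 100100, 101011*, 101111*, 110011*, 110111*, 111011*, 111111*
[col 1] -01011*, -11011*, 0-1001*, 0-1011*, 001-10, 0010-1*, 00101-, 0011-0, 01-001, 0110-1*, 01100-, 1-0011*, 1-1011*, 1-1111*, 10-011*, 10001-, 101-11*, 11-011*, 11-111*, 110-11*, 111-11*
[col 2] --1011, 0-10-1, 1--011, 1-1-11, 11--11
Prime implicants: --1011, 0-10-1, 000111, 001-10, 00101-, 0011-0, 01-001, 010010, 010100, 01100-, 1--011, 1-1-11, 10001-, 100100, 11--11

000111, 010010, 010100, 100100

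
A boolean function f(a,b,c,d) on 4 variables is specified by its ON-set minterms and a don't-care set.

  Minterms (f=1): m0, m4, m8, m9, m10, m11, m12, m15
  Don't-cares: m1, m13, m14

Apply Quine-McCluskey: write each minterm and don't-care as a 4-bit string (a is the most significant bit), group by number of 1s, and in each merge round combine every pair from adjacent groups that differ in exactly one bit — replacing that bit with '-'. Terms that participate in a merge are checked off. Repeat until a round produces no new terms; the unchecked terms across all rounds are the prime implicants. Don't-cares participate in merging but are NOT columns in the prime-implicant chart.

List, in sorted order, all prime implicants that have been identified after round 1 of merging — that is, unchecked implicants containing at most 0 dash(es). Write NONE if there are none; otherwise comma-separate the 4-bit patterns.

NONE

[col 0] 0000*, 0001*, 0100*, 1000*, 1001*, 1010*, 1011*, 1100*, 1101*, 1110*, 1111*
[col 1] -000*, -001*, -100*, 0-00*, 000-*, 1-00*, 1-01*, 1-10*, 1-11*, 10-0*, 10-1*, 100-*, 101-*, 11-0*, 11-1*, 110-*, 111-*
[col 2] --00, -00-, 1--0*, 1--1*, 1-0-*, 1-1-*, 10--*, 11--*
[col 3] 1---
Prime implicants: --00, -00-, 1---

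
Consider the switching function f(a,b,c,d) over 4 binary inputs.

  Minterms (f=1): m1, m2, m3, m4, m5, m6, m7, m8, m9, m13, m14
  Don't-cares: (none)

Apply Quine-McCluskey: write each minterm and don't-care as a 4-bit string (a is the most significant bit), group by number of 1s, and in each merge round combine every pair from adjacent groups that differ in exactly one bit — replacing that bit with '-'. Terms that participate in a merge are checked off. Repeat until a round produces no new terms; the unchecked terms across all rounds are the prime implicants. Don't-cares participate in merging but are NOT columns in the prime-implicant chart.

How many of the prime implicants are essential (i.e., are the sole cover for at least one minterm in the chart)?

5

[col 0] 0001*, 0010*, 0011*, 0100*, 0101*, 0110*, 0111*, 1000*, 1001*, 1101*, 1110*
[col 1] -001*, -101*, -110, 0-01*, 0-10*, 0-11*, 00-1*, 001-*, 01-0*, 01-1*, 010-*, 011-*, 1-01*, 100-
[col 2] --01, 0--1, 0-1-, 01--
Prime implicants: --01, -110, 0--1, 0-1-, 01--, 100-
PI chart (minterm → PIs covering it):
  1 | --01,0--1
  2 | 0-1-  (sole → essential)
  3 | 0--1,0-1-
  4 | 01--  (sole → essential)
  5 | --01,0--1,01--
  6 | -110,0-1-,01--
  7 | 0--1,0-1-,01--
  8 | 100-  (sole → essential)
  9 | --01,100-
  13 | --01  (sole → essential)
  14 | -110  (sole → essential)
Essential prime implicants: --01, -110, 0-1-, 01--, 100-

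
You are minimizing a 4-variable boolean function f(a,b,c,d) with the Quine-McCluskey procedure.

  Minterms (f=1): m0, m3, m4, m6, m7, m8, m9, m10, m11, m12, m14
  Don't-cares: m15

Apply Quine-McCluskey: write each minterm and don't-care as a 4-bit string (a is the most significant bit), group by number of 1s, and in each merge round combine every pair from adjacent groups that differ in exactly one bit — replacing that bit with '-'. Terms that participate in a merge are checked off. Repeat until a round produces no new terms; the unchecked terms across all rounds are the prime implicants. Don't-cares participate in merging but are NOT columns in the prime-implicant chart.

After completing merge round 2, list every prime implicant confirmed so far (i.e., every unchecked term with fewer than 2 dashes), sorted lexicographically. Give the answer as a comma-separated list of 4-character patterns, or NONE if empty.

NONE

Round 0: 0000✓ 0011✓ 0100✓ 0110✓ 0111✓ 1000✓ 1001✓ 1010✓ 1011✓ 1100✓ 1110✓ 1111✓
Round 1: -000✓ -011✓ -100✓ -110✓ -111✓ 0-00✓ 0-11✓ 01-0✓ 011-✓ 1-00✓ 1-10✓ 1-11✓ 10-0✓ 10-1✓ 100-✓ 101-✓ 11-0✓ 111-✓
Round 2: --00 --11 -1-0 -11- 1--0 1-1- 10--
PIs = {--00, --11, -1-0, -11-, 1--0, 1-1-, 10--}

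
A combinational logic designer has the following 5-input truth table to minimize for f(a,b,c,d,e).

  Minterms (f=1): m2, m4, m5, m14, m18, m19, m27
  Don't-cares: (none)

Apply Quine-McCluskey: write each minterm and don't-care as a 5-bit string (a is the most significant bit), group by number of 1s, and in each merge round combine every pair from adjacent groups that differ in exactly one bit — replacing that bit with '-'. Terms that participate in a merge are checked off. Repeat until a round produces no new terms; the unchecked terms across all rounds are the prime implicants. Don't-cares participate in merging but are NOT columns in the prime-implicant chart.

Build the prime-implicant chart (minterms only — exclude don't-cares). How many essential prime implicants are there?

size-2^0 implicants → 00010(✓)  00100(✓)  00101(✓)  01110  10010(✓)  10011(✓)  11011(✓)
size-2^1 implicants → -0010  0010-  1-011  1001-
Unchecked terms (primes): -0010, 0010-, 01110, 1-011, 1001-
Minterm coverage:
  m2 ⊆ -0010 [E]
  m4 ⊆ 0010- [E]
  m5 ⊆ 0010- [E]
  m14 ⊆ 01110 [E]
  m18 ⊆ -0010,1001-
  m19 ⊆ 1-011,1001-
  m27 ⊆ 1-011 [E]
E = {-0010, 0010-, 01110, 1-011}

4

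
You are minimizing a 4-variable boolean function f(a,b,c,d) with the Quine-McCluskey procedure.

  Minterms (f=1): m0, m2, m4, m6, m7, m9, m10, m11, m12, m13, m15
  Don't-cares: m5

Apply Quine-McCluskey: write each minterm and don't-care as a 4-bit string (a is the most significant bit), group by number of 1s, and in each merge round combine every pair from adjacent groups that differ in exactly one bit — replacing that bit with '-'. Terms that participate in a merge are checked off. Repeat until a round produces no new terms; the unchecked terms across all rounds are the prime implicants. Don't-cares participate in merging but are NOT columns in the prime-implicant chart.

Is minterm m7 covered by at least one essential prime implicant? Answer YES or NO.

Round 0: 0000✓ 0010✓ 0100✓ 0101✓ 0110✓ 0111✓ 1001✓ 1010✓ 1011✓ 1100✓ 1101✓ 1111✓
Round 1: -010 -100✓ -101✓ -111✓ 0-00✓ 0-10✓ 00-0✓ 01-0✓ 01-1✓ 010-✓ 011-✓ 1-01✓ 1-11✓ 10-1✓ 101- 11-1✓ 110-✓
Round 2: -1-1 -10- 0--0 01-- 1--1
PIs = {-010, -1-1, -10-, 0--0, 01--, 1--1, 101-}
Coverage chart:
  m0: 0--0 ←essential
  m2: -010,0--0
  m4: -10-,0--0,01--
  m6: 0--0,01--
  m7: -1-1,01--
  m9: 1--1 ←essential
  m10: -010,101-
  m11: 1--1,101-
  m12: -10- ←essential
  m13: -1-1,-10-,1--1
  m15: -1-1,1--1
Essential: -10-, 0--0, 1--1

NO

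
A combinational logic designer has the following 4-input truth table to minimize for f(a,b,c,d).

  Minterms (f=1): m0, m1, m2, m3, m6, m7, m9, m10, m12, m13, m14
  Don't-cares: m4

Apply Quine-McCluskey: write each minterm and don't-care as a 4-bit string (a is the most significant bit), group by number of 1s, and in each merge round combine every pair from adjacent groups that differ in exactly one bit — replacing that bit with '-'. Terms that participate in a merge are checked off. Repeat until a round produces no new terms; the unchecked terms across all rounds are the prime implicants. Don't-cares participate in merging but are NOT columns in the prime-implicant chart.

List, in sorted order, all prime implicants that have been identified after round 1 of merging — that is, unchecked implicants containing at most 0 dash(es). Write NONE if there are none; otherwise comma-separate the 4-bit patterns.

Round 0: 0000✓ 0001✓ 0010✓ 0011✓ 0100✓ 0110✓ 0111✓ 1001✓ 1010✓ 1100✓ 1101✓ 1110✓
Round 1: -001 -010✓ -100✓ -110✓ 0-00✓ 0-10✓ 0-11✓ 00-0✓ 00-1✓ 000-✓ 001-✓ 01-0✓ 011-✓ 1-01 1-10✓ 11-0✓ 110-
Round 2: --10 -1-0 0--0 0-1- 00--
PIs = {--10, -001, -1-0, 0--0, 0-1-, 00--, 1-01, 110-}

NONE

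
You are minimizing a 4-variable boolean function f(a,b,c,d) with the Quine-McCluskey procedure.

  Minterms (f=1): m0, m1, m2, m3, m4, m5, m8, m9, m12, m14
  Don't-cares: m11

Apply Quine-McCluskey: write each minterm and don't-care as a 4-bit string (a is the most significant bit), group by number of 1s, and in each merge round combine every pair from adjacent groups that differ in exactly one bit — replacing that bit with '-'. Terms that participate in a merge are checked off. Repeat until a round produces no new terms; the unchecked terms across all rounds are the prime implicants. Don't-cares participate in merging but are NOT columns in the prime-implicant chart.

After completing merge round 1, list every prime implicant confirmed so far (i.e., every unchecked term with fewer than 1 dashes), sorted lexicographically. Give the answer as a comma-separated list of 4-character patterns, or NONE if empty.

NONE

size-2^0 implicants → 0000(✓)  0001(✓)  0010(✓)  0011(✓)  0100(✓)  0101(✓)  1000(✓)  1001(✓)  1011(✓)  1100(✓)  1110(✓)
size-2^1 implicants → -000(✓)  -001(✓)  -011(✓)  -100(✓)  0-00(✓)  0-01(✓)  00-0(✓)  00-1(✓)  000-(✓)  001-(✓)  010-(✓)  1-00(✓)  10-1(✓)  100-(✓)  11-0
size-2^2 implicants → --00  -0-1  -00-  0-0-  00--
Unchecked terms (primes): --00, -0-1, -00-, 0-0-, 00--, 11-0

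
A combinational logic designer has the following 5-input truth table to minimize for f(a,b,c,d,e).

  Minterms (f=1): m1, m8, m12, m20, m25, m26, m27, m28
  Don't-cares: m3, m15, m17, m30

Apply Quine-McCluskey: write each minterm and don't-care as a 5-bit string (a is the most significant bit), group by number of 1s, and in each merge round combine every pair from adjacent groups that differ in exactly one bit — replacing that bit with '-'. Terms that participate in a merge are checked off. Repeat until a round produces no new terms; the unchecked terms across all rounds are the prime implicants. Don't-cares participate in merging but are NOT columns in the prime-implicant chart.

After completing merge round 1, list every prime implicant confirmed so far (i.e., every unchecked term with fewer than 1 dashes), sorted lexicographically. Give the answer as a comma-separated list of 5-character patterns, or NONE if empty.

size-2^0 implicants → 00001(✓)  00011(✓)  01000(✓)  01100(✓)  01111  10001(✓)  10100(✓)  11001(✓)  11010(✓)  11011(✓)  11100(✓)  11110(✓)
size-2^1 implicants → -0001  -1100  000-1  01-00  1-001  1-100  11-10  110-1  1101-  111-0
Unchecked terms (primes): -0001, -1100, 000-1, 01-00, 01111, 1-001, 1-100, 11-10, 110-1, 1101-, 111-0

01111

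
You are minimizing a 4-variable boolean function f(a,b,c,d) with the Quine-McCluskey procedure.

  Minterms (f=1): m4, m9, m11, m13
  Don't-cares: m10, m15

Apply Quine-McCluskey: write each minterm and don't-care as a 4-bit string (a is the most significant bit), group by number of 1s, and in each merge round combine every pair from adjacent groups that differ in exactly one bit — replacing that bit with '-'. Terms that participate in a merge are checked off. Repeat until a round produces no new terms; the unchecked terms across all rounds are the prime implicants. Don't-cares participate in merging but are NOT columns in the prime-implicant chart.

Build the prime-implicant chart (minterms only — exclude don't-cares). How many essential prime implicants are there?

2

[col 0] 0100, 1001*, 1010*, 1011*, 1101*, 1111*
[col 1] 1-01*, 1-11*, 10-1*, 101-, 11-1*
[col 2] 1--1
Prime implicants: 0100, 1--1, 101-
PI chart (minterm → PIs covering it):
  4 | 0100  (sole → essential)
  9 | 1--1  (sole → essential)
  11 | 1--1,101-
  13 | 1--1  (sole → essential)
Essential prime implicants: 0100, 1--1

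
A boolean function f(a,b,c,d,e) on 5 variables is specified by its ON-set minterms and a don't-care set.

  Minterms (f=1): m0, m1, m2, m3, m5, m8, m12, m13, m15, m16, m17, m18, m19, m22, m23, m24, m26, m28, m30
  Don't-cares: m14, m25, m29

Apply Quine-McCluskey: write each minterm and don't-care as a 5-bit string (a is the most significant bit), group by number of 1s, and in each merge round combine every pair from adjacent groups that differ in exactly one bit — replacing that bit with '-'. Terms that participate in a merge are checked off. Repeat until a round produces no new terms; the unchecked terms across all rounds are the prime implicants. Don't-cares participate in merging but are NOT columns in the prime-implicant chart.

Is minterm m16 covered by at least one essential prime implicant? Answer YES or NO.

YES

size-2^0 implicants → 00000(✓)  00001(✓)  00010(✓)  00011(✓)  00101(✓)  01000(✓)  01100(✓)  01101(✓)  01110(✓)  01111(✓)  10000(✓)  10001(✓)  10010(✓)  10011(✓)  10110(✓)  10111(✓)  11000(✓)  11001(✓)  11010(✓)  11100(✓)  11101(✓)  11110(✓)
size-2^1 implicants → -0000(✓)  -0001(✓)  -0010(✓)  -0011(✓)  -1000(✓)  -1100(✓)  -1101(✓)  -1110(✓)  0-000(✓)  0-101  00-01  000-0(✓)  000-1(✓)  0000-(✓)  0001-(✓)  01-00(✓)  011-0(✓)  011-1(✓)  0110-(✓)  0111-(✓)  1-000(✓)  1-001(✓)  1-010(✓)  1-110(✓)  10-10(✓)  10-11(✓)  100-0(✓)  100-1(✓)  1000-(✓)  1001-(✓)  1011-(✓)  11-00(✓)  11-01(✓)  11-10(✓)  110-0(✓)  1100-(✓)  111-0(✓)  1110-(✓)
size-2^2 implicants → --000  -00-0(✓)  -00-1(✓)  -000-(✓)  -001-(✓)  -1-00  -11-0  -110-  000--(✓)  011--  1--10  1-0-0  1-00-  10-1-  100--(✓)  11--0  11-0-
size-2^3 implicants → -00--
Unchecked terms (primes): --000, -00--, -1-00, -11-0, -110-, 0-101, 00-01, 011--, 1--10, 1-0-0, 1-00-, 10-1-, 11--0, 11-0-
Minterm coverage:
  m0 ⊆ --000,-00--
  m1 ⊆ -00--,00-01
  m2 ⊆ -00-- [E]
  m3 ⊆ -00-- [E]
  m5 ⊆ 0-101,00-01
  m8 ⊆ --000,-1-00
  m12 ⊆ -1-00,-11-0,-110-,011--
  m13 ⊆ -110-,0-101,011--
  m15 ⊆ 011-- [E]
  m16 ⊆ --000,-00--,1-0-0,1-00-
  m17 ⊆ -00--,1-00-
  m18 ⊆ -00--,1--10,1-0-0,10-1-
  m19 ⊆ -00--,10-1-
  m22 ⊆ 1--10,10-1-
  m23 ⊆ 10-1- [E]
  m24 ⊆ --000,-1-00,1-0-0,1-00-,11--0,11-0-
  m26 ⊆ 1--10,1-0-0,11--0
  m28 ⊆ -1-00,-11-0,-110-,11--0,11-0-
  m30 ⊆ -11-0,1--10,11--0
E = {-00--, 011--, 10-1-}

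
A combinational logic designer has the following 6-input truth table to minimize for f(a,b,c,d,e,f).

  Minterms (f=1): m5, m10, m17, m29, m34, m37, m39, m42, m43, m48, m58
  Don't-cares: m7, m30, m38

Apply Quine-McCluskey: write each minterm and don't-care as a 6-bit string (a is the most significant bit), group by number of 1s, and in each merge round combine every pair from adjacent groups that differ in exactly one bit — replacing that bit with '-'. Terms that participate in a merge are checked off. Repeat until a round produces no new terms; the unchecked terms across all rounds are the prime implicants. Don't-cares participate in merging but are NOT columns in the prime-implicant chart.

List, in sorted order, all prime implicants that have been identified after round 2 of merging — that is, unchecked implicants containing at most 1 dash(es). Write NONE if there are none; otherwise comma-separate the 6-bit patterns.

-01010, 010001, 011101, 011110, 1-1010, 10-010, 100-10, 10011-, 10101-, 110000

[col 0] 000101*, 000111*, 001010*, 010001, 011101, 011110, 100010*, 100101*, 100110*, 100111*, 101010*, 101011*, 110000, 111010*
[col 1] -00101*, -00111*, -01010, 0001-1*, 1-1010, 10-010, 100-10, 1001-1*, 10011-, 10101-
[col 2] -001-1
Prime implicants: -001-1, -01010, 010001, 011101, 011110, 1-1010, 10-010, 100-10, 10011-, 10101-, 110000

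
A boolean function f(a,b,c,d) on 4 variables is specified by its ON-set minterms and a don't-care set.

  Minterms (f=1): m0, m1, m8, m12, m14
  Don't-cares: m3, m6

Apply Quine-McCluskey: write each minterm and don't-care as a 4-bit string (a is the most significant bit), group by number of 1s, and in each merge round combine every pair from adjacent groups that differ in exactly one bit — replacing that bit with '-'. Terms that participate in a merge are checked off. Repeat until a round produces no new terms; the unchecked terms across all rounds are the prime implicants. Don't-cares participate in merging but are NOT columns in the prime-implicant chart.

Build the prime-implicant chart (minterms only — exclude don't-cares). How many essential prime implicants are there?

0

Round 0: 0000✓ 0001✓ 0011✓ 0110✓ 1000✓ 1100✓ 1110✓
Round 1: -000 -110 00-1 000- 1-00 11-0
PIs = {-000, -110, 00-1, 000-, 1-00, 11-0}
Coverage chart:
  m0: -000,000-
  m1: 00-1,000-
  m8: -000,1-00
  m12: 1-00,11-0
  m14: -110,11-0
(no essential prime implicants)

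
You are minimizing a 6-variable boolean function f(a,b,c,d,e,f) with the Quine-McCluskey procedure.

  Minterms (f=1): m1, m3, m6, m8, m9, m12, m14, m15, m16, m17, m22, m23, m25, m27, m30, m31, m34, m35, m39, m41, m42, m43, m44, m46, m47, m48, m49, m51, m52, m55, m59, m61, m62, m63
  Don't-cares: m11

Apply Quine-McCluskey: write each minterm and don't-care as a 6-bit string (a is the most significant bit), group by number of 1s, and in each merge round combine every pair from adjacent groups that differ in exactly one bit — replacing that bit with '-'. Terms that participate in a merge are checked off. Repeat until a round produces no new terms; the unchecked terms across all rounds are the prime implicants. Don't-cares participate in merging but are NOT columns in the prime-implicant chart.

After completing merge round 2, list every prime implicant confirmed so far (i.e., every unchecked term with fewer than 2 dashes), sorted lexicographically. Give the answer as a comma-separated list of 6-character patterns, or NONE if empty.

[col 0] 000001*, 000011*, 000110*, 001000*, 001001*, 001011*, 001100*, 001110*, 001111*, 010000*, 010001*, 010110*, 010111*, 011001*, 011011*, 011110*, 011111*, 100010*, 100011*, 100111*, 101001*, 101010*, 101011*, 101100*, 101110*, 101111*, 110000*, 110001*, 110011*, 110100*, 110111*, 111011*, 111101*, 111110*, 111111*
[col 1] -00011*, -01001*, -01011*, -01100*, -01110*, -01111*, -10000*, -10001*, -10111*, -11011*, -11110*, -11111*, 0-0001*, 0-0110*, 0-1001*, 0-1011*, 0-1110*, 0-1111*, 00-001*, 00-011*, 00-110*, 0000-1*, 001-00, 001-11*, 0010-1*, 00100-, 0011-0*, 00111-*, 01-001*, 01-110*, 01-111*, 01000-*, 01011-*, 011-11*, 0110-1*, 01111-*, 1-0011*, 1-0111*, 1-1011*, 1-1110*, 1-1111*, 10-010*, 10-011*, 10-111*, 100-11*, 10001-*, 101-10*, 101-11*, 1010-1*, 10101-*, 1011-0*, 10111-*, 11-011*, 11-111*, 110-00, 110-11*, 1100-1, 11000-*, 111-11*, 1111-1, 11111-*
[col 2] --1011*, --1110*, --1111*, -0-011, -01-11*, -010-1, -011-0, -0111-*, -1-111, -1000-, -11-11*, -1111-*, 0--001, 0--110, 0-1-11*, 0-10-1, 0-111-*, 00-0-1, 01-11-, 1--011*, 1--111*, 1-0-11*, 1-1-11*, 1-111-*, 10--11*, 10-01-, 101-1-, 11--11*
[col 3] --1-11, --111-, 1---11
Prime implicants: --1-11, --111-, -0-011, -010-1, -011-0, -1-111, -1000-, 0--001, 0--110, 0-10-1, 00-0-1, 001-00, 00100-, 01-11-, 1---11, 10-01-, 101-1-, 110-00, 1100-1, 1111-1

001-00, 00100-, 110-00, 1100-1, 1111-1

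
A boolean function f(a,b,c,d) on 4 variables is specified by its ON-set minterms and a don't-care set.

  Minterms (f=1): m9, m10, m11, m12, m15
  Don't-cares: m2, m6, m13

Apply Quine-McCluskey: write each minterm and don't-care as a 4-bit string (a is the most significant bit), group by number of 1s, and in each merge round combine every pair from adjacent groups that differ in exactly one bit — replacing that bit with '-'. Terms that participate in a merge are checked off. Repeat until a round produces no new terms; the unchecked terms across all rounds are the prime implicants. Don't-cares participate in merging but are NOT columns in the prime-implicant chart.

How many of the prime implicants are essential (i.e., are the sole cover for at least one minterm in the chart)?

[col 0] 0010*, 0110*, 1001*, 1010*, 1011*, 1100*, 1101*, 1111*
[col 1] -010, 0-10, 1-01*, 1-11*, 10-1*, 101-, 11-1*, 110-
[col 2] 1--1
Prime implicants: -010, 0-10, 1--1, 101-, 110-
PI chart (minterm → PIs covering it):
  9 | 1--1  (sole → essential)
  10 | -010,101-
  11 | 1--1,101-
  12 | 110-  (sole → essential)
  15 | 1--1  (sole → essential)
Essential prime implicants: 1--1, 110-

2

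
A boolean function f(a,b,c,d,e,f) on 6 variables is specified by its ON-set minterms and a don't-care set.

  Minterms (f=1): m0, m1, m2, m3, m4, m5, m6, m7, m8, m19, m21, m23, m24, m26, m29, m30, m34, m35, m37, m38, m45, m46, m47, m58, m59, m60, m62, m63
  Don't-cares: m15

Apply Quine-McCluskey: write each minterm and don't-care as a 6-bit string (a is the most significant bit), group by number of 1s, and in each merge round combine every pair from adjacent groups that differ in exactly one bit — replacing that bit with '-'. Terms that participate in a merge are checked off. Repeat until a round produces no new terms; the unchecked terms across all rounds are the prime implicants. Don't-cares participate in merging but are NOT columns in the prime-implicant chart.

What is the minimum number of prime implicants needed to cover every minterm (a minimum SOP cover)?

11

[col 0] 000000*, 000001*, 000010*, 000011*, 000100*, 000101*, 000110*, 000111*, 001000*, 001111*, 010011*, 010101*, 010111*, 011000*, 011010*, 011101*, 011110*, 100010*, 100011*, 100101*, 100110*, 101101*, 101110*, 101111*, 111010*, 111011*, 111100*, 111110*, 111111*
[col 1] -00010*, -00011*, -00101, -00110*, -01111, -11010*, -11110*, 0-0011*, 0-0101*, 0-0111*, 0-1000, 00-000, 00-111, 000-00*, 000-01*, 000-10*, 000-11*, 0000-0*, 0000-1*, 00000-*, 00001-*, 0001-0*, 0001-1*, 00010-*, 00011-*, 01-101, 010-11*, 0101-1*, 011-10*, 0110-0, 1-1110*, 1-1111*, 10-101, 10-110, 100-10*, 10001-*, 1011-1, 10111-*, 111-10*, 111-11*, 11101-*, 1111-0, 11111-*
[col 2] -00-10, -0001-, -11-10, 0-0-11, 0-01-1, 000--0*, 000--1*, 000-0-*, 000-1-*, 0000--*, 0001--*, 1-111-, 111-1-
[col 3] 000---
Prime implicants: -00-10, -0001-, -00101, -01111, -11-10, 0-0-11, 0-01-1, 0-1000, 00-000, 00-111, 000---, 01-101, 0110-0, 1-111-, 10-101, 10-110, 1011-1, 111-1-, 1111-0
PI chart (minterm → PIs covering it):
  0 | 00-000,000---
  1 | 000---  (sole → essential)
  2 | -00-10,-0001-,000---
  3 | -0001-,0-0-11,000---
  4 | 000---  (sole → essential)
  5 | -00101,0-01-1,000---
  6 | -00-10,000---
  7 | 0-0-11,0-01-1,00-111,000---
  8 | 0-1000,00-000
  19 | 0-0-11  (sole → essential)
  21 | 0-01-1,01-101
  23 | 0-0-11,0-01-1
  24 | 0-1000,0110-0
  26 | -11-10,0110-0
  29 | 01-101  (sole → essential)
  30 | -11-10  (sole → essential)
  34 | -00-10,-0001-
  35 | -0001-  (sole → essential)
  37 | -00101,10-101
  38 | -00-10,10-110
  45 | 10-101,1011-1
  46 | 1-111-,10-110
  47 | -01111,1-111-,1011-1
  58 | -11-10,111-1-
  59 | 111-1-  (sole → essential)
  60 | 1111-0  (sole → essential)
  62 | -11-10,1-111-,111-1-,1111-0
  63 | 1-111-,111-1-
Essential prime implicants: -0001-, -11-10, 0-0-11, 000---, 01-101, 111-1-, 1111-0
Petrick residual → -00-10, 0-1000, 1-111-, 10-101
Minimum SOP uses 11 PIs: b'c'ef' + b'c'd'e + bcef' + a'c'ef + a'cd'e'f' + a'b'c' + a'bde'f + acde + ab'de'f + abce + abcdf'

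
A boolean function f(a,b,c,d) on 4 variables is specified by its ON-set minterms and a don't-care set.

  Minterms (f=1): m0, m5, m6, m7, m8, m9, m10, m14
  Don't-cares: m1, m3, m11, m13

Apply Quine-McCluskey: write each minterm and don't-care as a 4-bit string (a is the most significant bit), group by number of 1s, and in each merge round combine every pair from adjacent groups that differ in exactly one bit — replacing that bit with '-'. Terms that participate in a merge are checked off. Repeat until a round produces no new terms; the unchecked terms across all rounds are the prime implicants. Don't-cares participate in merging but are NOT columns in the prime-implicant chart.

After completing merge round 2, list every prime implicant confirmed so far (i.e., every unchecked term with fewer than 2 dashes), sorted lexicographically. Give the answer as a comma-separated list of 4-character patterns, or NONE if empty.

size-2^0 implicants → 0000(✓)  0001(✓)  0011(✓)  0101(✓)  0110(✓)  0111(✓)  1000(✓)  1001(✓)  1010(✓)  1011(✓)  1101(✓)  1110(✓)
size-2^1 implicants → -000(✓)  -001(✓)  -011(✓)  -101(✓)  -110  0-01(✓)  0-11(✓)  00-1(✓)  000-(✓)  01-1(✓)  011-  1-01(✓)  1-10  10-0(✓)  10-1(✓)  100-(✓)  101-(✓)
size-2^2 implicants → --01  -0-1  -00-  0--1  10--
Unchecked terms (primes): --01, -0-1, -00-, -110, 0--1, 011-, 1-10, 10--

-110, 011-, 1-10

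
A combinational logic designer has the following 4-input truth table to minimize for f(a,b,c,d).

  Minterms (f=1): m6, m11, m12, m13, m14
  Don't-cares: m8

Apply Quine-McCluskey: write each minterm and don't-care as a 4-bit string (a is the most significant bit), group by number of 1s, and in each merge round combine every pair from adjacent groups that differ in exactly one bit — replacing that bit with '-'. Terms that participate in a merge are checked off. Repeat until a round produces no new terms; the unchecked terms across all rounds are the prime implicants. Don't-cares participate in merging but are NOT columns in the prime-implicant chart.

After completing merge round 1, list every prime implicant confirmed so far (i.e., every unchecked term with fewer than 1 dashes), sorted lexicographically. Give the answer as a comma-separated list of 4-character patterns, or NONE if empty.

[col 0] 0110*, 1000*, 1011, 1100*, 1101*, 1110*
[col 1] -110, 1-00, 11-0, 110-
Prime implicants: -110, 1-00, 1011, 11-0, 110-

1011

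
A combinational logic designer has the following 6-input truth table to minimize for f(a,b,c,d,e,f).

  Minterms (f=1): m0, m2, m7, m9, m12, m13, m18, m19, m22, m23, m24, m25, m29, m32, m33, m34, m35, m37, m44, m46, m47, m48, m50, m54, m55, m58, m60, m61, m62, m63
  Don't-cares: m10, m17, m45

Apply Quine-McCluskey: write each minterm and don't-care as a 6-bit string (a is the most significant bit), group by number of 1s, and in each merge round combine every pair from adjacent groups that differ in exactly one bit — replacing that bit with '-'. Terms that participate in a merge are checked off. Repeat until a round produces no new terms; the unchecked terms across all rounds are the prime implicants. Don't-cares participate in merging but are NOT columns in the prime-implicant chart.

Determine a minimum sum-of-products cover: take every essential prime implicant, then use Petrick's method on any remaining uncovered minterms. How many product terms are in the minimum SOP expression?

Round 0: 000000✓ 000010✓ 000111✓ 001001✓ 001010✓ 001100✓ 001101✓ 010001✓ 010010✓ 010011✓ 010110✓ 010111✓ 011000✓ 011001✓ 011101✓ 100000✓ 100001✓ 100010✓ 100011✓ 100101✓ 101100✓ 101101✓ 101110✓ 101111✓ 110000✓ 110010✓ 110110✓ 110111✓ 111010✓ 111100✓ 111101✓ 111110✓ 111111✓
Round 1: -00000✓ -00010✓ -01100✓ -01101✓ -10010✓ -10110✓ -10111✓ -11101✓ 0-0010✓ 0-0111 0-1001✓ 0-1101✓ 00-010 0000-0✓ 001-01✓ 00110-✓ 01-001 010-10✓ 010-11✓ 0100-1 01001-✓ 01011-✓ 011-01✓ 01100- 1-0000✓ 1-0010✓ 1-1100✓ 1-1101✓ 1-1110✓ 1-1111✓ 10-101 100-01 1000-0✓ 1000-1✓ 10000-✓ 10001-✓ 1011-0✓ 1011-1✓ 10110-✓ 10111-✓ 11-010✓ 11-110✓ 11-111✓ 110-10✓ 1100-0✓ 11011-✓ 111-10✓ 1111-0✓ 1111-1✓ 11110-✓ 11111-✓
Round 2: --0010 --1101 -000-0 -0110- -10-10 -1011- 0-1-01 010-1- 1-00-0 1-11-0✓ 1-11-1✓ 1-110-✓ 1-111-✓ 1000-- 1011--✓ 11--10 11-11- 1111--✓
Round 3: 1-11--
PIs = {--0010, --1101, -000-0, -0110-, -10-10, -1011-, 0-0111, 0-1-01, 00-010, 01-001, 010-1-, 0100-1, 01100-, 1-00-0, 1-11--, 10-101, 100-01, 1000--, 11--10, 11-11-}
Coverage chart:
  m0: -000-0 ←essential
  m2: --0010,-000-0,00-010
  m7: 0-0111 ←essential
  m9: 0-1-01 ←essential
  m12: -0110- ←essential
  m13: --1101,-0110-,0-1-01
  m18: --0010,-10-10,010-1-
  m19: 010-1-,0100-1
  m22: -10-10,-1011-,010-1-
  m23: -1011-,0-0111,010-1-
  m24: 01100- ←essential
  m25: 0-1-01,01-001,01100-
  m29: --1101,0-1-01
  m32: -000-0,1-00-0,1000--
  m33: 100-01,1000--
  m34: --0010,-000-0,1-00-0,1000--
  m35: 1000-- ←essential
  m37: 10-101,100-01
  m44: -0110-,1-11--
  m46: 1-11-- ←essential
  m47: 1-11-- ←essential
  m48: 1-00-0 ←essential
  m50: --0010,-10-10,1-00-0,11--10
  m54: -10-10,-1011-,11--10,11-11-
  m55: -1011-,11-11-
  m58: 11--10 ←essential
  m60: 1-11-- ←essential
  m61: --1101,1-11--
  m62: 1-11--,11--10,11-11-
  m63: 1-11--,11-11-
Essential: -000-0, -0110-, 0-0111, 0-1-01, 01100-, 1-00-0, 1-11--, 1000--, 11--10
Petrick residual → -1011-, 010-1-, 10-101
Min cover (12 terms): b'c'd'f' + b'cde' + bc'de + a'c'def + a'ce'f + a'bc'e + a'bcd'e' + ac'd'f' + acd + ab'de'f + ab'c'd' + abef'

12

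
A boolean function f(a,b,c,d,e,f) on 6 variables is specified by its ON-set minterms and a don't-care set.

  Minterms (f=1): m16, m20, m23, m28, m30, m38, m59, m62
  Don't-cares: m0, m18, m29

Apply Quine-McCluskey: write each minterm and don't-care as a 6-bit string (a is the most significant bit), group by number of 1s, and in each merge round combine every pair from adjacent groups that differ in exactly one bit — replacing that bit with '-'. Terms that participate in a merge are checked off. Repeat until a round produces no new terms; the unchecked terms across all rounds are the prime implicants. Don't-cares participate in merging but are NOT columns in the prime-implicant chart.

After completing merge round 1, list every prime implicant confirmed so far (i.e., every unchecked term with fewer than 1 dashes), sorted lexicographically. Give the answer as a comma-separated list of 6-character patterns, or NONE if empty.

010111, 100110, 111011

size-2^0 implicants → 000000(✓)  010000(✓)  010010(✓)  010100(✓)  010111  011100(✓)  011101(✓)  011110(✓)  100110  111011  111110(✓)
size-2^1 implicants → -11110  0-0000  01-100  010-00  0100-0  0111-0  01110-
Unchecked terms (primes): -11110, 0-0000, 01-100, 010-00, 0100-0, 010111, 0111-0, 01110-, 100110, 111011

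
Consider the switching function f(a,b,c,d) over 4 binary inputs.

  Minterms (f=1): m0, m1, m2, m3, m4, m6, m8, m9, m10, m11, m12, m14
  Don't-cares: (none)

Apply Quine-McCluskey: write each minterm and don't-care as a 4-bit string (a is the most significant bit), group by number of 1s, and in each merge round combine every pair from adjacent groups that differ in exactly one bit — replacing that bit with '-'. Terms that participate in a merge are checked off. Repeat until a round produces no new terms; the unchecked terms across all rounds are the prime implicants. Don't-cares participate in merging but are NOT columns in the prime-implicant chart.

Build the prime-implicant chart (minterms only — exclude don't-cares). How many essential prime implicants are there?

Round 0: 0000✓ 0001✓ 0010✓ 0011✓ 0100✓ 0110✓ 1000✓ 1001✓ 1010✓ 1011✓ 1100✓ 1110✓
Round 1: -000✓ -001✓ -010✓ -011✓ -100✓ -110✓ 0-00✓ 0-10✓ 00-0✓ 00-1✓ 000-✓ 001-✓ 01-0✓ 1-00✓ 1-10✓ 10-0✓ 10-1✓ 100-✓ 101-✓ 11-0✓
Round 2: --00✓ --10✓ -0-0✓ -0-1✓ -00-✓ -01-✓ -1-0✓ 0--0✓ 00--✓ 1--0✓ 10--✓
Round 3: ---0 -0--
PIs = {---0, -0--}
Coverage chart:
  m0: ---0,-0--
  m1: -0-- ←essential
  m2: ---0,-0--
  m3: -0-- ←essential
  m4: ---0 ←essential
  m6: ---0 ←essential
  m8: ---0,-0--
  m9: -0-- ←essential
  m10: ---0,-0--
  m11: -0-- ←essential
  m12: ---0 ←essential
  m14: ---0 ←essential
Essential: ---0, -0--

2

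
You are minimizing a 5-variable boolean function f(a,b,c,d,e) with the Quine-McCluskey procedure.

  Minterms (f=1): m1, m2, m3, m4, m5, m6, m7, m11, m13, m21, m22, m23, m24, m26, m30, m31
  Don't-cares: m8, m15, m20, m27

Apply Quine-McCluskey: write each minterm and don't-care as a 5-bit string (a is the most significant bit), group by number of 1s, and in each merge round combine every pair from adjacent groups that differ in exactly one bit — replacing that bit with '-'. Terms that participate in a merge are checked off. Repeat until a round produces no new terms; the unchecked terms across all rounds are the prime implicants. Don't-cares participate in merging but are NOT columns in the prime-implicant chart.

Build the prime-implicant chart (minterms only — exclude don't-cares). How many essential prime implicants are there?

Round 0: 00001✓ 00010✓ 00011✓ 00100✓ 00101✓ 00110✓ 00111✓ 01000✓ 01011✓ 01101✓ 01111✓ 10100✓ 10101✓ 10110✓ 10111✓ 11000✓ 11010✓ 11011✓ 11110✓ 11111✓
Round 1: -0100✓ -0101✓ -0110✓ -0111✓ -1000 -1011✓ -1111✓ 0-011✓ 0-101✓ 0-111✓ 00-01✓ 00-10✓ 00-11✓ 000-1✓ 0001-✓ 001-0✓ 001-1✓ 0010-✓ 0011-✓ 01-11✓ 011-1✓ 1-110✓ 1-111✓ 101-0✓ 101-1✓ 1010-✓ 1011-✓ 11-10✓ 11-11✓ 110-0 1101-✓ 1111-✓
Round 2: --111 -01-0✓ -01-1✓ -010-✓ -011-✓ -1-11 0--11 0-1-1 00--1 00-1- 001--✓ 1-11- 101--✓ 11-1-
Round 3: -01--
PIs = {--111, -01--, -1-11, -1000, 0--11, 0-1-1, 00--1, 00-1-, 1-11-, 11-1-, 110-0}
Coverage chart:
  m1: 00--1 ←essential
  m2: 00-1- ←essential
  m3: 0--11,00--1,00-1-
  m4: -01-- ←essential
  m5: -01--,0-1-1,00--1
  m6: -01--,00-1-
  m7: --111,-01--,0--11,0-1-1,00--1,00-1-
  m11: -1-11,0--11
  m13: 0-1-1 ←essential
  m21: -01-- ←essential
  m22: -01--,1-11-
  m23: --111,-01--,1-11-
  m24: -1000,110-0
  m26: 11-1-,110-0
  m30: 1-11-,11-1-
  m31: --111,-1-11,1-11-,11-1-
Essential: -01--, 0-1-1, 00--1, 00-1-

4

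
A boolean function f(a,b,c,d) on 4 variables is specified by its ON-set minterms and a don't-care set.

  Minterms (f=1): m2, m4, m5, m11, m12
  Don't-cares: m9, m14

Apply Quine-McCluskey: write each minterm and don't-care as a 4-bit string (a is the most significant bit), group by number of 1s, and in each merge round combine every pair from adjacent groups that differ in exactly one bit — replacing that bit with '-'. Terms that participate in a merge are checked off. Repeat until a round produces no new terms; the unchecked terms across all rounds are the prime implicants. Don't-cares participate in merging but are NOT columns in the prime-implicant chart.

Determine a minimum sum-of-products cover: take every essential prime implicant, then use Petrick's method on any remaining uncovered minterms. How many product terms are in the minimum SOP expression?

[col 0] 0010, 0100*, 0101*, 1001*, 1011*, 1100*, 1110*
[col 1] -100, 010-, 10-1, 11-0
Prime implicants: -100, 0010, 010-, 10-1, 11-0
PI chart (minterm → PIs covering it):
  2 | 0010  (sole → essential)
  4 | -100,010-
  5 | 010-  (sole → essential)
  11 | 10-1  (sole → essential)
  12 | -100,11-0
Essential prime implicants: 0010, 010-, 10-1
Petrick residual → -100
Minimum SOP uses 4 PIs: bc'd' + a'b'cd' + a'bc' + ab'd

4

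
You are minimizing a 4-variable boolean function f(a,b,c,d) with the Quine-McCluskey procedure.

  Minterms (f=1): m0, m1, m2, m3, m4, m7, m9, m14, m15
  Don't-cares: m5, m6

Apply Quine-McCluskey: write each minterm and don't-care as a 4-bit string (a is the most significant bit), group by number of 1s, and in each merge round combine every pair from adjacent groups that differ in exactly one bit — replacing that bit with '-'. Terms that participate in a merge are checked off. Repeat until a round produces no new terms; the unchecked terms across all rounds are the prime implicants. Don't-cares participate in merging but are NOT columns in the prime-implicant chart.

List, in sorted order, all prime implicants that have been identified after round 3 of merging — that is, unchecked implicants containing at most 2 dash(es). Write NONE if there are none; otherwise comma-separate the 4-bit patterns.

[col 0] 0000*, 0001*, 0010*, 0011*, 0100*, 0101*, 0110*, 0111*, 1001*, 1110*, 1111*
[col 1] -001, -110*, -111*, 0-00*, 0-01*, 0-10*, 0-11*, 00-0*, 00-1*, 000-*, 001-*, 01-0*, 01-1*, 010-*, 011-*, 111-*
[col 2] -11-, 0--0*, 0--1*, 0-0-*, 0-1-*, 00--*, 01--*
[col 3] 0---
Prime implicants: -001, -11-, 0---

-001, -11-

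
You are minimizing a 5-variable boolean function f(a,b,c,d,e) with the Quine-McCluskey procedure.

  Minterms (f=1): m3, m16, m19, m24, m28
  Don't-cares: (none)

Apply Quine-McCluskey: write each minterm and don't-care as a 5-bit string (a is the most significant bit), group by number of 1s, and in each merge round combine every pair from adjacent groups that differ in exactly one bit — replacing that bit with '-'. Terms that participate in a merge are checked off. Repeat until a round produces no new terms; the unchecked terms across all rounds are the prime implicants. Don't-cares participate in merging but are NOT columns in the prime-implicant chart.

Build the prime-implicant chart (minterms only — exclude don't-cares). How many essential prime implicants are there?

size-2^0 implicants → 00011(✓)  10000(✓)  10011(✓)  11000(✓)  11100(✓)
size-2^1 implicants → -0011  1-000  11-00
Unchecked terms (primes): -0011, 1-000, 11-00
Minterm coverage:
  m3 ⊆ -0011 [E]
  m16 ⊆ 1-000 [E]
  m19 ⊆ -0011 [E]
  m24 ⊆ 1-000,11-00
  m28 ⊆ 11-00 [E]
E = {-0011, 1-000, 11-00}

3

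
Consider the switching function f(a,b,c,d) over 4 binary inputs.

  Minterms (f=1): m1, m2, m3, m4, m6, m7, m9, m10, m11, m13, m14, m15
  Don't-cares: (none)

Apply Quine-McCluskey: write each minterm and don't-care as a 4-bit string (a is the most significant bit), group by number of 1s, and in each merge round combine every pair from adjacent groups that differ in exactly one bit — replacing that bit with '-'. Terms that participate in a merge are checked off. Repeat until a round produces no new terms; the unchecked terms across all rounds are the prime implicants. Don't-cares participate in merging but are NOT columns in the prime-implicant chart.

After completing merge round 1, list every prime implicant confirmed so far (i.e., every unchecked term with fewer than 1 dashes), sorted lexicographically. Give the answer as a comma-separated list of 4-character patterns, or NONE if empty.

[col 0] 0001*, 0010*, 0011*, 0100*, 0110*, 0111*, 1001*, 1010*, 1011*, 1101*, 1110*, 1111*
[col 1] -001*, -010*, -011*, -110*, -111*, 0-10*, 0-11*, 00-1*, 001-*, 01-0, 011-*, 1-01*, 1-10*, 1-11*, 10-1*, 101-*, 11-1*, 111-*
[col 2] --10*, --11*, -0-1, -01-*, -11-*, 0-1-*, 1--1, 1-1-*
[col 3] --1-
Prime implicants: --1-, -0-1, 01-0, 1--1

NONE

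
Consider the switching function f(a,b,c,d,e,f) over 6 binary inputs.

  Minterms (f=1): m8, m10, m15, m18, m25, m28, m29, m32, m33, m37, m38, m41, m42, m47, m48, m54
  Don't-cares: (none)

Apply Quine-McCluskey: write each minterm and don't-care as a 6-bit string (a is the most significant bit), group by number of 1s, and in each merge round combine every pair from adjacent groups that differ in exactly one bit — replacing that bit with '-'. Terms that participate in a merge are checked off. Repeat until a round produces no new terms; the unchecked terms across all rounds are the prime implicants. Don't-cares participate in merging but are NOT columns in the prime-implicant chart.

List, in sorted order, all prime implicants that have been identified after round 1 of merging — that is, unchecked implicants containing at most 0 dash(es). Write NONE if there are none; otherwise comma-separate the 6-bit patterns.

Round 0: 001000✓ 001010✓ 001111✓ 010010 011001✓ 011100✓ 011101✓ 100000✓ 100001✓ 100101✓ 100110✓ 101001✓ 101010✓ 101111✓ 110000✓ 110110✓
Round 1: -01010 -01111 0010-0 011-01 01110- 1-0000 1-0110 10-001 100-01 10000-
PIs = {-01010, -01111, 0010-0, 010010, 011-01, 01110-, 1-0000, 1-0110, 10-001, 100-01, 10000-}

010010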